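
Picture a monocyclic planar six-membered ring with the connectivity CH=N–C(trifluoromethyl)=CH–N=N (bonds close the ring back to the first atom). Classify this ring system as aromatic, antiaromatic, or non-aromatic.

Every ring atom contributes a p orbital perpendicular to the ring (every atom in a ring double bond is sp² and brings one electron to the p orbital; each sp² =N– keeps its lone pair in-plane and puts one electron into the π system), so the π system is cyclic and fully conjugated.
Tallying contributions gives 3 × 2 = 6 from the 3 double-bond units.
Since 6 = 4·1 + 2, the ring meets the 4n+2 criterion.

Aromatic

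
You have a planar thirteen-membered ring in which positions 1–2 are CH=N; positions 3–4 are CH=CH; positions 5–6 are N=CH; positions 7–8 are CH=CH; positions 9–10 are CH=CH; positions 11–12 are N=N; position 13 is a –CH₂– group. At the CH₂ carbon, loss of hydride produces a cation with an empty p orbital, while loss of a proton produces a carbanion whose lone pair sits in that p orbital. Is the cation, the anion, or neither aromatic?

The anion

In both ions every ring atom is sp² and contributes a p orbital, so both rings are fully conjugated.
Cation: 6 × 2 + 0 = 12 π electrons → 4(3), antiaromatic.
Anion: 6 × 2 + 2 = 14 π electrons → 4(3)+2, aromatic.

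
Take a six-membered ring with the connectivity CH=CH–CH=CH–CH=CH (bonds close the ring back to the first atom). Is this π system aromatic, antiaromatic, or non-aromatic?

Aromatic

Check conjugation: each doubly-bonded ring atom is sp² with one p-orbital electron — every position has a p orbital, so the cyclic π system is continuous.
Adding the contributions, 3 × 2 = 6 from the 3 double-bond units.
6 = 4(1) + 2, which satisfies Hückel's 4n+2 rule.
(This ring is benzene.)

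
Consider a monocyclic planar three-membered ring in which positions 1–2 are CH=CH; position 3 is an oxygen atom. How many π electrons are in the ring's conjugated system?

4

The p orbitals form a continuous loop: each doubly-bonded ring atom is sp² with one p-orbital electron; the oxygen donates one lone pair from its p orbital. The ring is fully conjugated.
Counting π electrons: 1 × 2 = 2 from the double-bond unit + 2 from the O atom = 4.
This is oxirene.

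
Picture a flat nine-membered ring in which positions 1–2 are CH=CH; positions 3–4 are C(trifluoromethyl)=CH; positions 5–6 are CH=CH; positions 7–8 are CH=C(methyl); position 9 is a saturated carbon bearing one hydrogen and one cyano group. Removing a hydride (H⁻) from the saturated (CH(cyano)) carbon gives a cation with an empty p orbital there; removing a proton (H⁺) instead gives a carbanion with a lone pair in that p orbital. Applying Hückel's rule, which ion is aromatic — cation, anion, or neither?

Once that carbon is sp², every ring atom has a p orbital and both ions are fully conjugated.
Cation: 4 × 2 + 0 = 8 π electrons → 4(2), antiaromatic.
Anion: 4 × 2 + 2 = 10 π electrons → 4(2)+2, aromatic.

The anion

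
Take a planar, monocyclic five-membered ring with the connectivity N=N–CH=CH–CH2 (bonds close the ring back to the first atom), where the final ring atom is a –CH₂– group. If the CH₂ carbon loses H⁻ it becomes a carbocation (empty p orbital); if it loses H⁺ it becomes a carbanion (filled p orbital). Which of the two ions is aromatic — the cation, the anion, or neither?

In either ion the ring is fully conjugated: every atom, including the new sp² carbon, supplies a p orbital.
Cation: 2 × 2 + 0 = 4 π electrons → 4(1), antiaromatic.
Anion: 2 × 2 + 2 = 6 π electrons → 4(1)+2, aromatic.

The anion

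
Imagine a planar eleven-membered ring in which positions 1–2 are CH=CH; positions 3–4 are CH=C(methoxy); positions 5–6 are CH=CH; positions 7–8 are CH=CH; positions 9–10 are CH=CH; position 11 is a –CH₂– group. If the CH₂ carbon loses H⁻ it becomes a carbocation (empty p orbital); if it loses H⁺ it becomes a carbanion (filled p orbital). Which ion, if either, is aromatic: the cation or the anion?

In either ion the ring is fully conjugated: every atom, including the new sp² carbon, supplies a p orbital.
Cation: 5 × 2 + 0 = 10 π electrons → 4(2)+2, aromatic.
Anion: 5 × 2 + 2 = 12 π electrons → 4(3), antiaromatic.

The cation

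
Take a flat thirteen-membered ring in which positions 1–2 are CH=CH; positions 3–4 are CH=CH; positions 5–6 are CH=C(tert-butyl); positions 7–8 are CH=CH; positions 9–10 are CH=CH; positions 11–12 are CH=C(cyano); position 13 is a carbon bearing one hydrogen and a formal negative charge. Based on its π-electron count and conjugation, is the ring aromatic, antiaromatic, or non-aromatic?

Aromatic

The p orbitals form a continuous loop: each doubly-bonded ring atom is sp² with one p-orbital electron; the carbanion's lone pair occupies the p orbital. The ring is fully conjugated.
Counting π electrons: 6 × 2 = 12 from the double-bond units + 2 from the CH(-) atom = 14.
14 = 4(3) + 2, which satisfies Hückel's 4n+2 rule.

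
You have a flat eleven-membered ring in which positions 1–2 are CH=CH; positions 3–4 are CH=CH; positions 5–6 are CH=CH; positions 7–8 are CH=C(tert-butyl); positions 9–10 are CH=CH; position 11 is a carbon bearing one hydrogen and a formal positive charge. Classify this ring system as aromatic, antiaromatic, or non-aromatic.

Aromatic

Check conjugation: every atom in a ring double bond is sp² and brings one electron to the p orbital; the carbocation has an empty p orbital — every position has a p orbital, so the cyclic π system is continuous.
Adding the contributions, 5 × 2 = 10 from the double-bond units + 0 from the CH(+) atom = 10.
That gives a 4n+2 count (10, n = 2).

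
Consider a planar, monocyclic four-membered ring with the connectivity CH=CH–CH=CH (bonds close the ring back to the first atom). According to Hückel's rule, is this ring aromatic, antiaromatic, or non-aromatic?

Antiaromatic

All ring atoms are sp² and supply a p orbital to the ring (the double-bond atoms are sp², each contributing one p electron); the conjugation is uninterrupted.
π-electron count: 2 × 2 = 4 from the 2 double-bond units.
A 4n π count (4, n = 1) in a planar conjugated ring means antiaromatic.
(The species described is cyclobutadiene.)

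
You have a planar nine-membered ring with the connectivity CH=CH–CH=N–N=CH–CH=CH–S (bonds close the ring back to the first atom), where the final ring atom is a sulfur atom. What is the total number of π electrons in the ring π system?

The p orbitals form a continuous loop: each doubly-bonded ring atom is sp² with one p-orbital electron; the doubly-bonded nitrogens are pyridine-type — their lone pairs lie in the ring plane, leaving one electron in the p orbital; the sulfur donates one lone pair from its p orbital. The ring is fully conjugated.
Adding the contributions, 4 × 2 = 8 from the double-bond units + 2 from the S atom = 10.

10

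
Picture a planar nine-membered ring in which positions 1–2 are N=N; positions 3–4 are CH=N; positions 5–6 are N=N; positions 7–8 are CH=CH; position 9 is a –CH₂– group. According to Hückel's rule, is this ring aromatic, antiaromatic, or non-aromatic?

Because the tetrahedral CH₂ carbon is sp³ and has no p orbital in the ring π system at the CH2 position, the π system cannot extend all the way around the ring.
A ring that is not fully conjugated cannot be aromatic or antiaromatic regardless of its π-electron count.

Non-aromatic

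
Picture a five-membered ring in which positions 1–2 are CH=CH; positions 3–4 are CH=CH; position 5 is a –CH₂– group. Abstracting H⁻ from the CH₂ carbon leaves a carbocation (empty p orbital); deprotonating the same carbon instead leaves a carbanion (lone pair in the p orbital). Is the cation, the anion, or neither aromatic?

In both ions every ring atom is sp² and contributes a p orbital, so both rings are fully conjugated.
Cation: 2 × 2 + 0 = 4 π electrons → 4(1), antiaromatic.
Anion: 2 × 2 + 2 = 6 π electrons → 4(1)+2, aromatic.

The anion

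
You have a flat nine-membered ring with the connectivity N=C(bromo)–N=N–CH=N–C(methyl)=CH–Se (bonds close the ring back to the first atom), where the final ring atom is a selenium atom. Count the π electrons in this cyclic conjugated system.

The p orbitals form a continuous loop: every atom in a ring double bond is sp² and brings one electron to the p orbital; the doubly-bonded nitrogens are pyridine-type — their lone pairs lie in the ring plane, leaving one electron in the p orbital; the selenium donates one lone pair from its p orbital. The ring is fully conjugated.
Adding the contributions, 4 × 2 = 8 from the double-bond units + 2 from the Se atom = 10.

10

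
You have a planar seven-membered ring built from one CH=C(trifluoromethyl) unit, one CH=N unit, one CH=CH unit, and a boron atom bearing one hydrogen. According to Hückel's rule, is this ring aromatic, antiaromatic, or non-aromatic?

Every ring atom contributes a p orbital perpendicular to the ring (the double-bond atoms are sp², each contributing one p electron; each =N– nitrogen is pyridine-type (lone pair in the sp² plane, one electron in the p orbital); the boron has an empty p orbital), so the π system is cyclic and fully conjugated.
Adding the contributions, 3 × 2 = 6 from the double-bond units + 0 from the BH atom = 6.
Since 6 = 4·1 + 2, the ring meets the 4n+2 criterion.

Aromatic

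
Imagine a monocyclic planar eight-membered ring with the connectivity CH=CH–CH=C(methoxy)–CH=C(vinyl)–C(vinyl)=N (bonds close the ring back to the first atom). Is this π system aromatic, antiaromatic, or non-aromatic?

Antiaromatic

Check conjugation: every atom in a ring double bond is sp² and brings one electron to the p orbital; each sp² =N– keeps its lone pair in-plane and puts one electron into the π system — every position has a p orbital, so the cyclic π system is continuous.
Tallying contributions gives 4 × 2 = 8 from the 4 double-bond units.
A 4n π count (8, n = 2) in a planar conjugated ring means antiaromatic.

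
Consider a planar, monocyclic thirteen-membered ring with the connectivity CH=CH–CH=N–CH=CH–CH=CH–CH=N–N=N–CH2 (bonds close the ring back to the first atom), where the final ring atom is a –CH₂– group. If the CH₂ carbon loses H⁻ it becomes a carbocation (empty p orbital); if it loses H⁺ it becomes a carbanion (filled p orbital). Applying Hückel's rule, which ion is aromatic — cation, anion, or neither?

In either ion the ring is fully conjugated: every atom, including the new sp² carbon, supplies a p orbital.
Cation: 6 × 2 + 0 = 12 π electrons → 4(3), antiaromatic.
Anion: 6 × 2 + 2 = 14 π electrons → 4(3)+2, aromatic.

The anion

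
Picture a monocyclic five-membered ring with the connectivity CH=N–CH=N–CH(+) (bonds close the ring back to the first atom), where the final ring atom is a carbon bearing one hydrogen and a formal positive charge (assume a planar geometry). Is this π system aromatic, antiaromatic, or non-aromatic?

Antiaromatic

Check conjugation: each doubly-bonded ring atom is sp² with one p-orbital electron; the doubly-bonded nitrogens are pyridine-type — their lone pairs lie in the ring plane, leaving one electron in the p orbital; the carbocation has an empty p orbital — every position has a p orbital, so the cyclic π system is continuous.
π-electron count: 2 × 2 = 4 from the double-bond units + 0 from the CH(+) atom = 4.
A 4n π count (4, n = 1) in a planar conjugated ring means antiaromatic.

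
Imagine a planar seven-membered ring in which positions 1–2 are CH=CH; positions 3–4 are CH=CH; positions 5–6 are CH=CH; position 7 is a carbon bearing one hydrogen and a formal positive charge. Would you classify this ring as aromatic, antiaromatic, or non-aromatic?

The p orbitals form a continuous loop: the double-bond atoms are sp², each contributing one p electron; the carbocation has an empty p orbital. The ring is fully conjugated.
Tallying contributions gives 3 × 2 = 6 from the double-bond units + 0 from the CH(+) atom = 6.
With 6 π electrons (n = 1), the Hückel 4n+2 condition holds.

Aromatic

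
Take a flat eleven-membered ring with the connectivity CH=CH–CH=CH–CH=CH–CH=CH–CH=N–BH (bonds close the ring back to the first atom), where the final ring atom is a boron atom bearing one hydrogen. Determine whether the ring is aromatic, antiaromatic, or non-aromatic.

Check conjugation: every atom in a ring double bond is sp² and brings one electron to the p orbital; the doubly-bonded nitrogens are pyridine-type — their lone pairs lie in the ring plane, leaving one electron in the p orbital; the boron has an empty p orbital — every position has a p orbital, so the cyclic π system is continuous.
Counting π electrons: 5 × 2 = 10 from the double-bond units + 0 from the BH atom = 10.
Since 10 = 4·2 + 2, the ring meets the 4n+2 criterion.

Aromatic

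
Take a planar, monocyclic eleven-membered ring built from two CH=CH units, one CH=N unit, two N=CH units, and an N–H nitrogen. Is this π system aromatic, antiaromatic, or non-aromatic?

Every ring atom contributes a p orbital perpendicular to the ring (the double-bond atoms are sp², each contributing one p electron; the doubly-bonded nitrogens are pyridine-type — their lone pairs lie in the ring plane, leaving one electron in the p orbital; the pyrrole-type nitrogen donates its lone pair from the p orbital), so the π system is cyclic and fully conjugated.
Counting π electrons: 5 × 2 = 10 from the double-bond units + 2 from the NH atom = 12.
12 = 4(3); a planar, fully conjugated 4n system is antiaromatic.

Antiaromatic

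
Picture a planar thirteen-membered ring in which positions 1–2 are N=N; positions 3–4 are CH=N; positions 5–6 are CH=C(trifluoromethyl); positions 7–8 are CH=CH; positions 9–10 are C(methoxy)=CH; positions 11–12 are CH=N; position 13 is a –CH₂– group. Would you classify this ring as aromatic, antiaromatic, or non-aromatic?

The CH2 position has four σ bonds — the tetrahedral CH₂ carbon is sp³ and has no p orbital in the ring π system — so the cyclic conjugation is interrupted.
A ring that is not fully conjugated cannot be aromatic or antiaromatic regardless of its π-electron count.

Non-aromatic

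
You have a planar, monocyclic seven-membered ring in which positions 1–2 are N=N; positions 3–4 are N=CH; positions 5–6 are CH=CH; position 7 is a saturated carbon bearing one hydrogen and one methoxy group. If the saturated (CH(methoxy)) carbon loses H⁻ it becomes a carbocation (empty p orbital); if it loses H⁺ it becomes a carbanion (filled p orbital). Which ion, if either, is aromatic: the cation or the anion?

In either ion the ring is fully conjugated: every atom, including the new sp² carbon, supplies a p orbital.
Cation: 3 × 2 + 0 = 6 π electrons → 4(1)+2, aromatic.
Anion: 3 × 2 + 2 = 8 π electrons → 4(2), antiaromatic.

The cation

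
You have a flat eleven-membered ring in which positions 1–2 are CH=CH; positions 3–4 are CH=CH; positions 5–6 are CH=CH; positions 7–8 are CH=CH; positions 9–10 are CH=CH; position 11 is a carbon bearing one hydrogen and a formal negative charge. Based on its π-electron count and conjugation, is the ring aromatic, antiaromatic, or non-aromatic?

All ring atoms are sp² and supply a p orbital to the ring (the double-bond atoms are sp², each contributing one p electron; the carbanion's lone pair occupies the p orbital); the conjugation is uninterrupted.
π-electron count: 5 × 2 = 10 from the double-bond units + 2 from the CH(-) atom = 12.
12 is a 4n count (n = 3), so the planar conjugated ring is antiaromatic.

Antiaromatic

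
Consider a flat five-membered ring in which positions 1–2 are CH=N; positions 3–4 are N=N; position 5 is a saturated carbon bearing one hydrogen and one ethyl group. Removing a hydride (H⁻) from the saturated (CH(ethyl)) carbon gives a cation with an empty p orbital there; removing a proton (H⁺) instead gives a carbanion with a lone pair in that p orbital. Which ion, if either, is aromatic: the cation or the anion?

In both ions every ring atom is sp² and contributes a p orbital, so both rings are fully conjugated.
Cation: 2 × 2 + 0 = 4 π electrons → 4(1), antiaromatic.
Anion: 2 × 2 + 2 = 6 π electrons → 4(1)+2, aromatic.

The anion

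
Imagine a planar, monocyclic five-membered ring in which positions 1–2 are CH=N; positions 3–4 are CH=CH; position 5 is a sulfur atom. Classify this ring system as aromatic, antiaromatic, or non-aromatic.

Aromatic

Check conjugation: the double-bond atoms are sp², each contributing one p electron; each =N– nitrogen is pyridine-type (lone pair in the sp² plane, one electron in the p orbital); the sulfur donates one lone pair from its p orbital — every position has a p orbital, so the cyclic π system is continuous.
π-electron count: 2 × 2 = 4 from the double-bond units + 2 from the S atom = 6.
Since 6 = 4·1 + 2, the ring meets the 4n+2 criterion.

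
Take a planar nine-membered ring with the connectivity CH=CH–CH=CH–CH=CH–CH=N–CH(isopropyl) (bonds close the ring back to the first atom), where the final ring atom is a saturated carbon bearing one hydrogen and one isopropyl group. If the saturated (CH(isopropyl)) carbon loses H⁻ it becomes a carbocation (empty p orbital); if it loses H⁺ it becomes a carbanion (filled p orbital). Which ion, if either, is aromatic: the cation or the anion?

Once that carbon is sp², every ring atom has a p orbital and both ions are fully conjugated.
Cation: 4 × 2 + 0 = 8 π electrons → 4(2), antiaromatic.
Anion: 4 × 2 + 2 = 10 π electrons → 4(2)+2, aromatic.

The anion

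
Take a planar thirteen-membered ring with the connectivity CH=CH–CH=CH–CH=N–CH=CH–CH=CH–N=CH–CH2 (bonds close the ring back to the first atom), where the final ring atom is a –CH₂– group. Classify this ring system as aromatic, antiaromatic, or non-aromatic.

Non-aromatic

The CH2 carbon is saturated: the tetrahedral CH₂ carbon is sp³ and has no p orbital in the ring π system. Conjugation is not continuous around the ring.
Without a continuous loop of overlapping p orbitals the Hückel electron count never comes into play.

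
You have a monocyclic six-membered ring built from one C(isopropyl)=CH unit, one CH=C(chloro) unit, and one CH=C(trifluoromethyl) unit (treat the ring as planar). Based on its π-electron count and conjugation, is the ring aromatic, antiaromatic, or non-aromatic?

All ring atoms are sp² and supply a p orbital to the ring (the double-bond atoms are sp², each contributing one p electron); the conjugation is uninterrupted.
Adding the contributions, 3 × 2 = 6 from the 3 double-bond units.
6 = 4(1) + 2, which satisfies Hückel's 4n+2 rule.

Aromatic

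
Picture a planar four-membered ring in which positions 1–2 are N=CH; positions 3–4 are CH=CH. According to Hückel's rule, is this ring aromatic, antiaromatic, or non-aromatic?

The p orbitals form a continuous loop: the double-bond atoms are sp², each contributing one p electron; each sp² =N– keeps its lone pair in-plane and puts one electron into the π system. The ring is fully conjugated.
π-electron count: 2 × 2 = 4 from the 2 double-bond units.
A 4n π count (4, n = 1) in a planar conjugated ring means antiaromatic.

Antiaromatic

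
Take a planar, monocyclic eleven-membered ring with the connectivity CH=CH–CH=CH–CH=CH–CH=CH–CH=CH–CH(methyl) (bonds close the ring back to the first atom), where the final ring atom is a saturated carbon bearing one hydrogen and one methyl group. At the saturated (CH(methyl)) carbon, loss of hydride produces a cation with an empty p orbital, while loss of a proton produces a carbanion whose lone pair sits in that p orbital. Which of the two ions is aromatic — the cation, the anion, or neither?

The cation

Once that carbon is sp², every ring atom has a p orbital and both ions are fully conjugated.
Cation: 5 × 2 + 0 = 10 π electrons → 4(2)+2, aromatic.
Anion: 5 × 2 + 2 = 12 π electrons → 4(3), antiaromatic.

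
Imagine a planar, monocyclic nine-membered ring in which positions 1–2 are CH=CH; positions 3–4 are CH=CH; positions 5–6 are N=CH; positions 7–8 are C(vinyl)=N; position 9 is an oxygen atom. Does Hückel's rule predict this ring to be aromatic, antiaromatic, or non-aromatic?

Aromatic

The p orbitals form a continuous loop: every atom in a ring double bond is sp² and brings one electron to the p orbital; the doubly-bonded nitrogens are pyridine-type — their lone pairs lie in the ring plane, leaving one electron in the p orbital; the oxygen donates one lone pair from its p orbital. The ring is fully conjugated.
Counting π electrons: 4 × 2 = 8 from the double-bond units + 2 from the O atom = 10.
That gives a 4n+2 count (10, n = 2).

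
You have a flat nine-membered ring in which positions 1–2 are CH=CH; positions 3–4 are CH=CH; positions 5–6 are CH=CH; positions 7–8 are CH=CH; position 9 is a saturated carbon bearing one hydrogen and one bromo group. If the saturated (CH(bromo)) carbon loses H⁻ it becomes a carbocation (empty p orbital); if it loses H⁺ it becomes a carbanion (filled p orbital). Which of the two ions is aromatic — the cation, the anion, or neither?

In either ion the ring is fully conjugated: every atom, including the new sp² carbon, supplies a p orbital.
Cation: 4 × 2 + 0 = 8 π electrons → 4(2), antiaromatic.
Anion: 4 × 2 + 2 = 10 π electrons → 4(2)+2, aromatic.

The anion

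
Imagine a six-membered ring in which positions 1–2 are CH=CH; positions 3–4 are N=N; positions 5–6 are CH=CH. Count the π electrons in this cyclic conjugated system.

6

The p orbitals form a continuous loop: every atom in a ring double bond is sp² and brings one electron to the p orbital; each =N– nitrogen is pyridine-type (lone pair in the sp² plane, one electron in the p orbital). The ring is fully conjugated.
π-electron count: 3 × 2 = 6 from the 3 double-bond units.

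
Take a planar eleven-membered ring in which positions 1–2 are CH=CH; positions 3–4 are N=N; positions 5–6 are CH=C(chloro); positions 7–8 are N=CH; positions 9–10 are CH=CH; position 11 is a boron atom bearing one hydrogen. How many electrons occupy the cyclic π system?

All ring atoms are sp² and supply a p orbital to the ring (the double-bond atoms are sp², each contributing one p electron; each =N– nitrogen is pyridine-type (lone pair in the sp² plane, one electron in the p orbital); the boron has an empty p orbital); the conjugation is uninterrupted.
Adding the contributions, 5 × 2 = 10 from the double-bond units + 0 from the BH atom = 10.

10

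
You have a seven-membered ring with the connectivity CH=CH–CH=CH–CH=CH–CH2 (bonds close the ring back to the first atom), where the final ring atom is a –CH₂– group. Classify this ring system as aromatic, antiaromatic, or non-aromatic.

At the CH2 position, the tetrahedral CH₂ carbon is sp³ and has no p orbital in the ring π system; the ring's p-orbital overlap is broken there.
Broken conjugation rules out both aromaticity and antiaromaticity.

Non-aromatic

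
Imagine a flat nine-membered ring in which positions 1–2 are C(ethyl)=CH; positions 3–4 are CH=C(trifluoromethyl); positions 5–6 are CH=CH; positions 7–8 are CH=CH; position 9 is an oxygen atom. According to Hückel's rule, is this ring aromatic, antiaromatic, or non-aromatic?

Every ring atom contributes a p orbital perpendicular to the ring (every atom in a ring double bond is sp² and brings one electron to the p orbital; the oxygen donates one lone pair from its p orbital), so the π system is cyclic and fully conjugated.
π-electron count: 4 × 2 = 8 from the double-bond units + 2 from the O atom = 10.
Since 10 = 4·2 + 2, the ring meets the 4n+2 criterion.

Aromatic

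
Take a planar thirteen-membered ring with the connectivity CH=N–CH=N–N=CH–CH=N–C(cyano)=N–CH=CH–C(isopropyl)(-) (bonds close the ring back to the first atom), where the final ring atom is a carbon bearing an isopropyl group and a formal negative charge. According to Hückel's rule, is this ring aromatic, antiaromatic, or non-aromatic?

Aromatic

The p orbitals form a continuous loop: the double-bond atoms are sp², each contributing one p electron; each =N– nitrogen is pyridine-type (lone pair in the sp² plane, one electron in the p orbital); the carbanion's lone pair occupies the p orbital. The ring is fully conjugated.
Counting π electrons: 6 × 2 = 12 from the double-bond units + 2 from the C(isopropyl)(-) atom = 14.
That gives a 4n+2 count (14, n = 3).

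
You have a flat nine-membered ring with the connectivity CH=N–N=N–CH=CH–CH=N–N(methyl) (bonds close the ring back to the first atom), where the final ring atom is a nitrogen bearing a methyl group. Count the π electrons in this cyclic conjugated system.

10

Every ring atom contributes a p orbital perpendicular to the ring (every atom in a ring double bond is sp² and brings one electron to the p orbital; the doubly-bonded nitrogens are pyridine-type — their lone pairs lie in the ring plane, leaving one electron in the p orbital; the pyrrole-type nitrogen donates its lone pair from the p orbital), so the π system is cyclic and fully conjugated.
π-electron count: 4 × 2 = 8 from the double-bond units + 2 from the N(methyl) atom = 10.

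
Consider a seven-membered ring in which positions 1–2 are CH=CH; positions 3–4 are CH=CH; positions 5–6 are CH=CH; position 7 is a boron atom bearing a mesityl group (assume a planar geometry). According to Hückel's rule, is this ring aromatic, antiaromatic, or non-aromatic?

Aromatic

The p orbitals form a continuous loop: the double-bond atoms are sp², each contributing one p electron; the boron has an empty p orbital. The ring is fully conjugated.
Adding the contributions, 3 × 2 = 6 from the double-bond units + 0 from the B(mesityl) atom = 6.
Since 6 = 4·1 + 2, the ring meets the 4n+2 criterion.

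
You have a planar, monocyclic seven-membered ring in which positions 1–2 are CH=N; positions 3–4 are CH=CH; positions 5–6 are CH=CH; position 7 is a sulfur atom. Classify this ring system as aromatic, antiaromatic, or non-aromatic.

The p orbitals form a continuous loop: each doubly-bonded ring atom is sp² with one p-orbital electron; each sp² =N– keeps its lone pair in-plane and puts one electron into the π system; the sulfur donates one lone pair from its p orbital. The ring is fully conjugated.
Tallying contributions gives 3 × 2 = 6 from the double-bond units + 2 from the S atom = 8.
8 = 4(2); a planar, fully conjugated 4n system is antiaromatic.

Antiaromatic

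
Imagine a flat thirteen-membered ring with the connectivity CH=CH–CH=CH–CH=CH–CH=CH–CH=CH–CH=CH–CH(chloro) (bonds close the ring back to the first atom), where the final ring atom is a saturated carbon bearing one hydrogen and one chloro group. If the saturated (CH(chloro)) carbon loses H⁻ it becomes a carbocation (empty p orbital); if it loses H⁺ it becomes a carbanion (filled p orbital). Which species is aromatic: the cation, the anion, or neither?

The anion

Both ions have a continuous loop of p orbitals — each ring atom is sp².
Cation: 6 × 2 + 0 = 12 π electrons → 4(3), antiaromatic.
Anion: 6 × 2 + 2 = 14 π electrons → 4(3)+2, aromatic.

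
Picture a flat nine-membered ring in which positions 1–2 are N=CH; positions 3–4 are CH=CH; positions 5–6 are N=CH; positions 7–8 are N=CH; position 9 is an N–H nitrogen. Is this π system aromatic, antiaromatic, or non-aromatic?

Aromatic

Check conjugation: every atom in a ring double bond is sp² and brings one electron to the p orbital; each sp² =N– keeps its lone pair in-plane and puts one electron into the π system; the pyrrole-type nitrogen donates its lone pair from the p orbital — every position has a p orbital, so the cyclic π system is continuous.
π-electron count: 4 × 2 = 8 from the double-bond units + 2 from the NH atom = 10.
10 = 4(2) + 2, which satisfies Hückel's 4n+2 rule.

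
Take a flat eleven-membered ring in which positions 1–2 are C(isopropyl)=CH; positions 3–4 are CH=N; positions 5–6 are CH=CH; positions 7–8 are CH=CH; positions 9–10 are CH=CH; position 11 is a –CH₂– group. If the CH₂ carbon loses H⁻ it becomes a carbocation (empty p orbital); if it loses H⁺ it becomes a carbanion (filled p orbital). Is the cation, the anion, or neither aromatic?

In either ion the ring is fully conjugated: every atom, including the new sp² carbon, supplies a p orbital.
Cation: 5 × 2 + 0 = 10 π electrons → 4(2)+2, aromatic.
Anion: 5 × 2 + 2 = 12 π electrons → 4(3), antiaromatic.

The cation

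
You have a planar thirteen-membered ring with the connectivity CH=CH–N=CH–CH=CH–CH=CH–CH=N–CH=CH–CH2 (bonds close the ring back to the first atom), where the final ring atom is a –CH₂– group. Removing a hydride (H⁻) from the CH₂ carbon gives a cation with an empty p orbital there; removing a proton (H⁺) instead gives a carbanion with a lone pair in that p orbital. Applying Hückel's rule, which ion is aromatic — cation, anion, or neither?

The anion

In either ion the ring is fully conjugated: every atom, including the new sp² carbon, supplies a p orbital.
Cation: 6 × 2 + 0 = 12 π electrons → 4(3), antiaromatic.
Anion: 6 × 2 + 2 = 14 π electrons → 4(3)+2, aromatic.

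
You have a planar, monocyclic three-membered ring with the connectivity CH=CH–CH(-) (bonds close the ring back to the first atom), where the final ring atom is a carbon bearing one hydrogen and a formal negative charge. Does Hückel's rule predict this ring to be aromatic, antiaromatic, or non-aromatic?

Every ring atom contributes a p orbital perpendicular to the ring (each doubly-bonded ring atom is sp² with one p-orbital electron; the carbanion's lone pair occupies the p orbital), so the π system is cyclic and fully conjugated.
Adding the contributions, 1 × 2 = 2 from the double-bond unit + 2 from the CH(-) atom = 4.
4 is a 4n count (n = 1), so the planar conjugated ring is antiaromatic.
(The species described is the cyclopropenyl anion.)

Antiaromatic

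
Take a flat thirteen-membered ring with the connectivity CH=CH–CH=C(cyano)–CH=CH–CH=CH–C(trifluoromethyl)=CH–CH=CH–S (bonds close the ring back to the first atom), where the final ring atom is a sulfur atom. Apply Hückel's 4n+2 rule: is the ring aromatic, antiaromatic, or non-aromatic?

The p orbitals form a continuous loop: each doubly-bonded ring atom is sp² with one p-orbital electron; the sulfur donates one lone pair from its p orbital. The ring is fully conjugated.
Tallying contributions gives 6 × 2 = 12 from the double-bond units + 2 from the S atom = 14.
With 14 π electrons (n = 3), the Hückel 4n+2 condition holds.

Aromatic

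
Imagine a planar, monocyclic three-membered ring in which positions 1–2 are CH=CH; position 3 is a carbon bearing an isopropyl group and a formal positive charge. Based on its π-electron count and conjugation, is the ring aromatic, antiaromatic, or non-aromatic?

Check conjugation: each doubly-bonded ring atom is sp² with one p-orbital electron; the carbocation has an empty p orbital — every position has a p orbital, so the cyclic π system is continuous.
π-electron count: 1 × 2 = 2 from the double-bond unit + 0 from the C(isopropyl)(+) atom = 2.
With 2 π electrons (n = 0), the Hückel 4n+2 condition holds.

Aromatic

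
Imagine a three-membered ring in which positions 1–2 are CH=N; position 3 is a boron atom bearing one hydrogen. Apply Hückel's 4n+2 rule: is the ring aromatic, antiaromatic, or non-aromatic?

The p orbitals form a continuous loop: each doubly-bonded ring atom is sp² with one p-orbital electron; each =N– nitrogen is pyridine-type (lone pair in the sp² plane, one electron in the p orbital); the boron has an empty p orbital. The ring is fully conjugated.
Adding the contributions, 1 × 2 = 2 from the double-bond unit + 0 from the BH atom = 2.
Since 2 = 4·0 + 2, the ring meets the 4n+2 criterion.

Aromatic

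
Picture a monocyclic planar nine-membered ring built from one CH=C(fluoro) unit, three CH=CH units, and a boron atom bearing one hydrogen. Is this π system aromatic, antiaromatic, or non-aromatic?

The p orbitals form a continuous loop: every atom in a ring double bond is sp² and brings one electron to the p orbital; the boron has an empty p orbital. The ring is fully conjugated.
Tallying contributions gives 4 × 2 = 8 from the double-bond units + 0 from the BH atom = 8.
8 = 4(2); a planar, fully conjugated 4n system is antiaromatic.

Antiaromatic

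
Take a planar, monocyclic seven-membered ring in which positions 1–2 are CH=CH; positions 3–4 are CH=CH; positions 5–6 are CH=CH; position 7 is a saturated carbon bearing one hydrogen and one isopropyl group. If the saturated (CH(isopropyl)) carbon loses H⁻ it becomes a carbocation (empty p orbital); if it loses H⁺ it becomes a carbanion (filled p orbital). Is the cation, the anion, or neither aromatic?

The cation

In either ion the ring is fully conjugated: every atom, including the new sp² carbon, supplies a p orbital.
Cation: 3 × 2 + 0 = 6 π electrons → 4(1)+2, aromatic.
Anion: 3 × 2 + 2 = 8 π electrons → 4(2), antiaromatic.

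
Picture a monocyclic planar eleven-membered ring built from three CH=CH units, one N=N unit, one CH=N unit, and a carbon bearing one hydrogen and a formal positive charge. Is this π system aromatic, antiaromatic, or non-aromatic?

All ring atoms are sp² and supply a p orbital to the ring (each doubly-bonded ring atom is sp² with one p-orbital electron; each sp² =N– keeps its lone pair in-plane and puts one electron into the π system; the carbocation has an empty p orbital); the conjugation is uninterrupted.
π-electron count: 5 × 2 = 10 from the double-bond units + 0 from the CH(+) atom = 10.
With 10 π electrons (n = 2), the Hückel 4n+2 condition holds.

Aromatic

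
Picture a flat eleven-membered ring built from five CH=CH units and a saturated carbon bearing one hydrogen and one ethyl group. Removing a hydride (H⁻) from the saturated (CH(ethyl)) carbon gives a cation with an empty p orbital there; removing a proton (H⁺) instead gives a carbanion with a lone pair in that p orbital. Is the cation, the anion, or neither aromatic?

The cation

In both ions every ring atom is sp² and contributes a p orbital, so both rings are fully conjugated.
Cation: 5 × 2 + 0 = 10 π electrons → 4(2)+2, aromatic.
Anion: 5 × 2 + 2 = 12 π electrons → 4(3), antiaromatic.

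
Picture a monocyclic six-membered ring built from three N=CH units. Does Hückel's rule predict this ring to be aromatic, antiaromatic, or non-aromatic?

Every ring atom contributes a p orbital perpendicular to the ring (the double-bond atoms are sp², each contributing one p electron; each =N– nitrogen is pyridine-type (lone pair in the sp² plane, one electron in the p orbital)), so the π system is cyclic and fully conjugated.
Tallying contributions gives 3 × 2 = 6 from the 3 double-bond units.
Since 6 = 4·1 + 2, the ring meets the 4n+2 criterion.

Aromatic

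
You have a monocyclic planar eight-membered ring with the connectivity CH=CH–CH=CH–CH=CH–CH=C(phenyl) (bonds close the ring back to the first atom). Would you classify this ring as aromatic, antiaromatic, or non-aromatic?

Antiaromatic

The p orbitals form a continuous loop: every atom in a ring double bond is sp² and brings one electron to the p orbital. The ring is fully conjugated.
π-electron count: 4 × 2 = 8 from the 4 double-bond units.
With 8 = 4·2 π electrons, Hückel's rule classifies the planar ring as antiaromatic.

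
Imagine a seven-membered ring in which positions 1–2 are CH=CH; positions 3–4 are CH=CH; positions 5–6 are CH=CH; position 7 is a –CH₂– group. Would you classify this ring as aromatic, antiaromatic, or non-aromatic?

Because the tetrahedral CH₂ carbon is sp³ and has no p orbital in the ring π system at the CH2 position, the π system cannot extend all the way around the ring.
Broken conjugation rules out both aromaticity and antiaromaticity.

Non-aromatic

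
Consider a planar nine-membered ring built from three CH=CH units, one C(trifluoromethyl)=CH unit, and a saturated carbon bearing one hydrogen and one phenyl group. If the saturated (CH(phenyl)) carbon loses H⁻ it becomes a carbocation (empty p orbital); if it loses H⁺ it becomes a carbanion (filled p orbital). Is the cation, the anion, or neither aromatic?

In either ion the ring is fully conjugated: every atom, including the new sp² carbon, supplies a p orbital.
Cation: 4 × 2 + 0 = 8 π electrons → 4(2), antiaromatic.
Anion: 4 × 2 + 2 = 10 π electrons → 4(2)+2, aromatic.

The anion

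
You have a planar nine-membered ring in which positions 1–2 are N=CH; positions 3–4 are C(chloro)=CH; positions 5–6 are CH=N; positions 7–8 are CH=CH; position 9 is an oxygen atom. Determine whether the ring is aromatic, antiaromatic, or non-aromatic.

Check conjugation: the double-bond atoms are sp², each contributing one p electron; the doubly-bonded nitrogens are pyridine-type — their lone pairs lie in the ring plane, leaving one electron in the p orbital; the oxygen donates one lone pair from its p orbital — every position has a p orbital, so the cyclic π system is continuous.
π-electron count: 4 × 2 = 8 from the double-bond units + 2 from the O atom = 10.
That gives a 4n+2 count (10, n = 2).

Aromatic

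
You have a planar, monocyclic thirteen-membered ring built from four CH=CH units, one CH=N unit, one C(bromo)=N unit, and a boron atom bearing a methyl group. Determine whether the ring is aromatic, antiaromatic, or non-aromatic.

Antiaromatic

Check conjugation: each doubly-bonded ring atom is sp² with one p-orbital electron; each =N– nitrogen is pyridine-type (lone pair in the sp² plane, one electron in the p orbital); the boron has an empty p orbital — every position has a p orbital, so the cyclic π system is continuous.
Counting π electrons: 6 × 2 = 12 from the double-bond units + 0 from the B(methyl) atom = 12.
With 12 = 4·3 π electrons, Hückel's rule classifies the planar ring as antiaromatic.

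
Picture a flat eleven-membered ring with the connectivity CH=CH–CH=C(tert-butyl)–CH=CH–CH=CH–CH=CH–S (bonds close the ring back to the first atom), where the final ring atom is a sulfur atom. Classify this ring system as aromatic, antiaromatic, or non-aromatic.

Antiaromatic

Every ring atom contributes a p orbital perpendicular to the ring (every atom in a ring double bond is sp² and brings one electron to the p orbital; the sulfur donates one lone pair from its p orbital), so the π system is cyclic and fully conjugated.
Tallying contributions gives 5 × 2 = 10 from the double-bond units + 2 from the S atom = 12.
With 12 = 4·3 π electrons, Hückel's rule classifies the planar ring as antiaromatic.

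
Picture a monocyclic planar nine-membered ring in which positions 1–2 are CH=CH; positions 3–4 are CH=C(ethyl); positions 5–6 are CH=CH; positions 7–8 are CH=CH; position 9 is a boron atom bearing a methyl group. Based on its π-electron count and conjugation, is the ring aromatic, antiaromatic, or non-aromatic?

Antiaromatic

All ring atoms are sp² and supply a p orbital to the ring (each doubly-bonded ring atom is sp² with one p-orbital electron; the boron has an empty p orbital); the conjugation is uninterrupted.
Adding the contributions, 4 × 2 = 8 from the double-bond units + 0 from the B(methyl) atom = 8.
With 8 = 4·2 π electrons, Hückel's rule classifies the planar ring as antiaromatic.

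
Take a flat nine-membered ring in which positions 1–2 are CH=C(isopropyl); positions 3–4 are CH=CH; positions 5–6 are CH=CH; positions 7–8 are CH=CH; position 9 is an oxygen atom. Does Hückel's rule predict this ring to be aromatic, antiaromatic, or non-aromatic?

Aromatic

The p orbitals form a continuous loop: every atom in a ring double bond is sp² and brings one electron to the p orbital; the oxygen donates one lone pair from its p orbital. The ring is fully conjugated.
π-electron count: 4 × 2 = 8 from the double-bond units + 2 from the O atom = 10.
10 = 4(2) + 2, which satisfies Hückel's 4n+2 rule.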